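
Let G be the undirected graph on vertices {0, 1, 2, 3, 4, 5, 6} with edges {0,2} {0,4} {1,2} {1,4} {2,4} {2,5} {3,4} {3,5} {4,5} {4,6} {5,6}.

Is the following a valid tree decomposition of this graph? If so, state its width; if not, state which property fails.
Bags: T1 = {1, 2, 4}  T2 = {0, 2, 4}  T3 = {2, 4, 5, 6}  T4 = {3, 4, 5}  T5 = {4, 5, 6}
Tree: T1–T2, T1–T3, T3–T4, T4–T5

No — bags containing vertex 6 are not connected in the tree.

A tree decomposition must satisfy three properties: every vertex lies in some bag; for every edge, both endpoints lie together in some bag; and for every vertex, the bags containing it form a connected subtree. Here bags containing vertex 6 are not connected in the tree, so the decomposition is invalid.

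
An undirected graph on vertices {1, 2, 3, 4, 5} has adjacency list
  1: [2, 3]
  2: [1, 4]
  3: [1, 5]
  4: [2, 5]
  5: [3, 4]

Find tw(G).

A width-2 tree decomposition is:
Bags: B1 = {2, 4, 5}  B2 = {2, 3, 5}  B3 = {1, 2, 3}
Tree: B1–B2, B2–B3
The largest bag has 3 vertices, giving width 2; this decomposition certifies tw(G) ≤ 2. For the lower bound, G contains the cycle 2–4–5–3–1–2, so G is not a forest; only forests have treewidth ≤ 1, hence tw(G) ≥ 2. Combining the bounds, tw(G) = 2.

2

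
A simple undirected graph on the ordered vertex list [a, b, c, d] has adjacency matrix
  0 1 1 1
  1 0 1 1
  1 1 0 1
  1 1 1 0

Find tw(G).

A width-3 tree decomposition is:
Bags: B1 = {a, b, c, d}
Tree: (single bag)
With just one bag of size 4, the width is 4 − 1 = 3, so tw(G) ≤ 3. On the other hand G contains the 4-clique {a, b, c, d}. A clique must lie in a single bag of any decomposition, so no decomposition can have width below 3. Combining the bounds, tw(G) = 3.

3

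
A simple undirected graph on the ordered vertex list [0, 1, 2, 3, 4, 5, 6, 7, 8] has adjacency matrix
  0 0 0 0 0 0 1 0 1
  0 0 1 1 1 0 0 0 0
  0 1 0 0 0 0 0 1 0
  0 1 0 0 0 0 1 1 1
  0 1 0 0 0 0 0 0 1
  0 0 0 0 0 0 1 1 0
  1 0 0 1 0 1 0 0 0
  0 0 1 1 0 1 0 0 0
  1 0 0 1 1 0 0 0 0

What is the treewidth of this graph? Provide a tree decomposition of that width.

Each bag holds 4 vertices, so the decomposition has width 3, which upper-bounds the treewidth. For the lower bound: the 4 vertex sets {0,5,6}, {7}, {3}, {1,2,4,8} are disjoint, each induces a connected subgraph, and every pair is joined by at least one edge of G. Contracting each set to a single vertex therefore yields K_{4} as a minor, and since treewidth is minor-monotone, tw(G) ≥ tw(K_{4}) = 3. Therefore the treewidth is 3.

Treewidth 3.
One optimal decomposition is:
Bags: B1 = {0, 5, 6, 7}  B2 = {0, 3, 6, 7}  B3 = {0, 3, 7, 8}  B4 = {2, 3, 7, 8}  B5 = {1, 2, 3, 8}  B6 = {1, 2, 4, 8}
Tree: B1–B2, B2–B3, B3–B4, B4–B5, B5–B6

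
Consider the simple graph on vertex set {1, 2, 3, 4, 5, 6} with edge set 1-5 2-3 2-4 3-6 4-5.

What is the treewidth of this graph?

1

A width-1 tree decomposition is:
Bags: B1 = {3, 6}  B2 = {2, 3}  B3 = {2, 4}  B4 = {4, 5}  B5 = {1, 5}
Tree: B1–B2, B2–B3, B3–B4, B4–B5
The largest bag has 2 vertices, giving width 1; this decomposition certifies tw(G) ≤ 1. Since G has at least one edge (e.g. 6–3), it is not an edgeless graph, so tw(G) ≥ 1. The upper and lower bounds meet at 1, so that is the treewidth.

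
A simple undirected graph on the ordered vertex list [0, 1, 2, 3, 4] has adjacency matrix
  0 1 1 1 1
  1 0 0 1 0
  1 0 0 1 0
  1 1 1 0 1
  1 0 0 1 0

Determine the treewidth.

A width-2 tree decomposition is:
Bags: B1 = {0, 1, 3}  B2 = {0, 2, 3}  B3 = {0, 3, 4}
Tree: B1–B2, B1–B3
The largest bag has 3 vertices, giving width 2; this decomposition certifies tw(G) ≤ 2. Conversely, {0, 1, 3} is a clique of size 3, and the vertices of any clique must share a bag in every tree decomposition; so some bag has ≥ 3 vertices and tw(G) ≥ 2. The upper and lower bounds meet at 2, so that is the treewidth.

2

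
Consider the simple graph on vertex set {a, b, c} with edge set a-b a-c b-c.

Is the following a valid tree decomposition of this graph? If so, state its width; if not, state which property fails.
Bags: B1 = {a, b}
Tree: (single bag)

No — vertex c appears in no bag.

A tree decomposition must satisfy three properties: every vertex lies in some bag; for every edge, both endpoints lie together in some bag; and for every vertex, the bags containing it form a connected subtree. Here vertex c appears in no bag, so the decomposition is invalid.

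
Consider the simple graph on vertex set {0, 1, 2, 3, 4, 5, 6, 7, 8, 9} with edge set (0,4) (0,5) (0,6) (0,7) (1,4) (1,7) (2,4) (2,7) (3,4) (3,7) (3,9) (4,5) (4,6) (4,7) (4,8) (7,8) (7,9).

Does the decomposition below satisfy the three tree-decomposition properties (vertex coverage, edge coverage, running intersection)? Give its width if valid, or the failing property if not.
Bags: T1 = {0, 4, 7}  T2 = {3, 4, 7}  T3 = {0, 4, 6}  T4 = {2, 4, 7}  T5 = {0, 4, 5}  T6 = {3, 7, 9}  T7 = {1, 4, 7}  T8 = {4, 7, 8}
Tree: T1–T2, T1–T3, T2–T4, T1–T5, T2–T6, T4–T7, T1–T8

Yes; width 2.

Checking the three conditions: (i) the bags cover all of {0, 1, 2, 3, 4, 5, 6, 7, 8, 9}; (ii) for each edge, some bag contains both endpoints; (iii) the bags containing any fixed vertex form a subtree. All hold, so the decomposition is valid with width 3 − 1 = 2.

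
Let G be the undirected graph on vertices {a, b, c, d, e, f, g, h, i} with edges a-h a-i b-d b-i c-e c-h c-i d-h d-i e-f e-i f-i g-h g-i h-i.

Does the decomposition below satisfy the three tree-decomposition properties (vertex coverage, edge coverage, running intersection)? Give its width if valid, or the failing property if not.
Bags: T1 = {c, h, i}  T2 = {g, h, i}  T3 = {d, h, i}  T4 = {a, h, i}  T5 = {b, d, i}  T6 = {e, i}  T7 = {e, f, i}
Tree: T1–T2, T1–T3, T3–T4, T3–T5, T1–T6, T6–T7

A tree decomposition must satisfy three properties: every vertex lies in some bag; for every edge, both endpoints lie together in some bag; and for every vertex, the bags containing it form a connected subtree. Here edge (c,e) lies in no bag, so the decomposition is invalid.

No — edge (c,e) lies in no bag.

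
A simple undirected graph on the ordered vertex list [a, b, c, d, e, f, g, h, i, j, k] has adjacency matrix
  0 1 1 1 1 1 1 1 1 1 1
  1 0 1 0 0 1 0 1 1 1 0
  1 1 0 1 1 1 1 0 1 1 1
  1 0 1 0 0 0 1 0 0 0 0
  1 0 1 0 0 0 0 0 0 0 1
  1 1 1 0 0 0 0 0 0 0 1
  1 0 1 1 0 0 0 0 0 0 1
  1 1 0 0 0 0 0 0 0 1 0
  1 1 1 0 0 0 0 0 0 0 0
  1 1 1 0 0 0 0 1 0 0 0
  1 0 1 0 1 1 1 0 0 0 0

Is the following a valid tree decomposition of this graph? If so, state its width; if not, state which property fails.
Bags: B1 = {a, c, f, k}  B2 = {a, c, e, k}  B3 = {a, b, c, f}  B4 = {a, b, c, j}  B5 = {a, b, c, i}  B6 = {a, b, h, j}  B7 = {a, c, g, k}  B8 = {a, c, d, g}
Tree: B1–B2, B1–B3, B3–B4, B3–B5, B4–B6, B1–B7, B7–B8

Vertex coverage: the bags together contain {a, b, c, d, e, f, g, h, i, j, k}, the full vertex set. Edge coverage: each edge of G has both endpoints in at least one bag. Running intersection: for every vertex, the bags containing it form a connected subtree. All three properties hold, so this is a valid tree decomposition of width max|bag| − 1 = 3, and hence tw(G) ≤ 3.

Yes; width 3.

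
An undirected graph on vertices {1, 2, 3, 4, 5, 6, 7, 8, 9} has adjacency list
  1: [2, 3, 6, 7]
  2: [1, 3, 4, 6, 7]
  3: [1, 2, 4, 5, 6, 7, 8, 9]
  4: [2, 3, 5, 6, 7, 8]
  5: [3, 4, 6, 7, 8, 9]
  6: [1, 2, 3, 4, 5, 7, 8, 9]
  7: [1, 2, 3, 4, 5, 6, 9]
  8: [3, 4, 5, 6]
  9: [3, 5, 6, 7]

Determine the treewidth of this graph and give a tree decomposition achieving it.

Treewidth 4.
Bags: B1 = {2, 3, 4, 6, 7}  B2 = {3, 4, 5, 6, 7}  B3 = {3, 4, 5, 6, 8}  B4 = {1, 2, 3, 6, 7}  B5 = {3, 5, 6, 7, 9}
Tree: B1–B2, B2–B3, B1–B4, B2–B5

Every bag has size at most 5, so the width is 5 − 1 = 4 and tw(G) ≤ 4. For the lower bound, the 5 vertices {3, 4, 5, 6, 8} are pairwise adjacent, and any tree decomposition puts a clique entirely inside one bag — forcing width ≥ 4. The upper and lower bounds meet at 4, so that is the treewidth.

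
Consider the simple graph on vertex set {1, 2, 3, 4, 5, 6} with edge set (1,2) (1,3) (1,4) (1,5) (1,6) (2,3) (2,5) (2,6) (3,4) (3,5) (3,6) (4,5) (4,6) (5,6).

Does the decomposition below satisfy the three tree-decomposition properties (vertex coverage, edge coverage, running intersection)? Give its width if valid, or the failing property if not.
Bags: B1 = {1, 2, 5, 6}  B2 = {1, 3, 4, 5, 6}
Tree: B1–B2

No — edge (3,2) lies in no bag.

A tree decomposition must satisfy three properties: every vertex lies in some bag; for every edge, both endpoints lie together in some bag; and for every vertex, the bags containing it form a connected subtree. Here edge (3,2) lies in no bag, so the decomposition is invalid.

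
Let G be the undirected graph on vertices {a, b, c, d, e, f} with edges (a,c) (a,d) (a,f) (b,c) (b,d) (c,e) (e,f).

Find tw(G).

A width-2 tree decomposition is:
Bags: B1 = {a, b, d}  B2 = {a, b, c}  B3 = {a, c, f}  B4 = {c, e, f}
Tree: B1–B2, B2–B3, B3–B4
Each bag holds 3 vertices, so the decomposition has width 2, which upper-bounds the treewidth. Since d–b–c–a–d is a cycle in G, G is not acyclic. Forests are exactly the graphs of treewidth ≤ 1, so tw(G) ≥ 2. Therefore the treewidth is 2.

2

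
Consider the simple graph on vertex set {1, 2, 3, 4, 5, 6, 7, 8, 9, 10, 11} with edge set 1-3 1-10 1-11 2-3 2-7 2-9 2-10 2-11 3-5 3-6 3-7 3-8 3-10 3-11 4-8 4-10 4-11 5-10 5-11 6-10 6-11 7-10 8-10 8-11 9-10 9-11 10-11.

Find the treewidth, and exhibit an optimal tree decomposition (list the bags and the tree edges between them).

Treewidth 3.
One such decomposition:
Bags: B1 = {3, 5, 10, 11}  B2 = {3, 8, 10, 11}  B3 = {2, 3, 10, 11}  B4 = {1, 3, 10, 11}  B5 = {2, 3, 7, 10}  B6 = {3, 6, 10, 11}  B7 = {2, 9, 10, 11}  B8 = {4, 8, 10, 11}
Tree: B1–B2, B1–B3, B3–B4, B3–B5, B1–B6, B3–B7, B2–B8

Each bag holds 4 vertices, so the decomposition has width 3, which upper-bounds the treewidth. On the other hand G contains the 4-clique {2, 9, 10, 11}. A clique must lie in a single bag of any decomposition, so no decomposition can have width below 3. Therefore the treewidth is 3.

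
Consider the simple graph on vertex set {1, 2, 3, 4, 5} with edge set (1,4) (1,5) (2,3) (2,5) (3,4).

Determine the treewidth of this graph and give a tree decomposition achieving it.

Treewidth 2.
One optimal decomposition is:
Bags: B1 = {2, 3, 5}  B2 = {3, 4, 5}  B3 = {1, 4, 5}
Tree: B1–B2, B2–B3

Every bag has size at most 3, so the width is 3 − 1 = 2 and tw(G) ≤ 2. Since 5–2–3–4–1–5 is a cycle in G, G is not acyclic. Forests are exactly the graphs of treewidth ≤ 1, so tw(G) ≥ 2. Combining the bounds, tw(G) = 2.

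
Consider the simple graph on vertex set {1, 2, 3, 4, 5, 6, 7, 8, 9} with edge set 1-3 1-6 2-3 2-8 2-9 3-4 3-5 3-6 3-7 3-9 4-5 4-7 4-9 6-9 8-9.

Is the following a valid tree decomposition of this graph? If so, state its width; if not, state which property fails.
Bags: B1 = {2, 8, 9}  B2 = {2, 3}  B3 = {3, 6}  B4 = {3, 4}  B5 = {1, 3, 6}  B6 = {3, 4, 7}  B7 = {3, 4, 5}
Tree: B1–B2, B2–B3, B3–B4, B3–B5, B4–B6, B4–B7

A tree decomposition must satisfy three properties: every vertex lies in some bag; for every edge, both endpoints lie together in some bag; and for every vertex, the bags containing it form a connected subtree. Here edge (9,3) lies in no bag, so the decomposition is invalid.

No — edge (9,3) lies in no bag.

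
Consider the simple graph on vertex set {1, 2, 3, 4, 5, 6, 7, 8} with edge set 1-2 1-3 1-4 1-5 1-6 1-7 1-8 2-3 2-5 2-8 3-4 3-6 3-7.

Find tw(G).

2

A width-2 tree decomposition is:
Bags: B1 = {1, 2, 3}  B2 = {1, 3, 4}  B3 = {1, 2, 5}  B4 = {1, 2, 8}  B5 = {1, 3, 6}  B6 = {1, 3, 7}
Tree: B1–B2, B1–B3, B1–B4, B2–B5, B2–B6
Each bag holds 3 vertices, so the decomposition has width 2, which upper-bounds the treewidth. Conversely, {1, 2, 8} is a clique of size 3, and the vertices of any clique must share a bag in every tree decomposition; so some bag has ≥ 3 vertices and tw(G) ≥ 2. Hence tw(G) = 2 exactly.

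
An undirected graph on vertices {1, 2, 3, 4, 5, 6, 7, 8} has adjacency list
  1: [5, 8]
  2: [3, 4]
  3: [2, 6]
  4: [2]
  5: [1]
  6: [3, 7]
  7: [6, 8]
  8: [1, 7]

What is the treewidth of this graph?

1

A width-1 tree decomposition is:
Bags: B1 = {2, 4}  B2 = {2, 3}  B3 = {3, 6}  B4 = {6, 7}  B5 = {7, 8}  B6 = {1, 8}  B7 = {1, 5}
Tree: B1–B2, B2–B3, B3–B4, B4–B5, B5–B6, B6–B7
Every bag has size at most 2, so the width is 2 − 1 = 1 and tw(G) ≤ 1. Any graph with an edge has treewidth ≥ 1, and G has the edge 4–2. The upper and lower bounds meet at 1, so that is the treewidth.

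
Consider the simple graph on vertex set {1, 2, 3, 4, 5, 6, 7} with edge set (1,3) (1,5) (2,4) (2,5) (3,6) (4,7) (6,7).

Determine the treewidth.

A width-2 tree decomposition is:
Bags: B1 = {4, 6, 7}  B2 = {3, 4, 6}  B3 = {1, 3, 4}  B4 = {1, 4, 5}  B5 = {2, 4, 5}
Tree: B1–B2, B2–B3, B3–B4, B4–B5
Every bag has size at most 3, so the width is 3 − 1 = 2 and tw(G) ≤ 2. For the lower bound, G contains the cycle 4–7–6–3–1–5–2–4, so G is not a forest; only forests have treewidth ≤ 1, hence tw(G) ≥ 2. The upper and lower bounds meet at 2, so that is the treewidth.

2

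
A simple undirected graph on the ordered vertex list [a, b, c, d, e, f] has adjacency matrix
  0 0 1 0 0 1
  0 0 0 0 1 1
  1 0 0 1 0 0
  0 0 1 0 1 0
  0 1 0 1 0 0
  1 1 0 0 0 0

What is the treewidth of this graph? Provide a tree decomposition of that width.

The largest bag has 3 vertices, giving width 2; this decomposition certifies tw(G) ≤ 2. The edges e–d–c–a–f–b–e form a cycle, so G is not a tree and its treewidth is at least 2. The upper and lower bounds meet at 2, so that is the treewidth.

Treewidth 2.
Bags: B1 = {c, d, e}  B2 = {a, c, e}  B3 = {a, e, f}  B4 = {b, e, f}
Tree: B1–B2, B2–B3, B3–B4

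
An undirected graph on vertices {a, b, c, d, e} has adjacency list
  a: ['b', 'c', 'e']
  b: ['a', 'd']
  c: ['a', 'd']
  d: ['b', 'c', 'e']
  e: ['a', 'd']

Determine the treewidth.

A width-2 tree decomposition is:
Bags: B1 = {a, d, e}  B2 = {a, b, d}  B3 = {a, c, d}
Tree: B1–B2, B2–B3
Each bag holds 3 vertices, so the decomposition has width 2, which upper-bounds the treewidth. The edges d–e–a–b–d form a cycle, so G is not a tree and its treewidth is at least 2. The upper and lower bounds meet at 2, so that is the treewidth.

2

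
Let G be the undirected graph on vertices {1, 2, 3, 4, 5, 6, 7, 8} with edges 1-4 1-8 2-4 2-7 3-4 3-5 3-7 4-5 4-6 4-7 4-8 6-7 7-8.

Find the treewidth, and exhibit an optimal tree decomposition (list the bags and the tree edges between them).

The largest bag has 3 vertices, giving width 2; this decomposition certifies tw(G) ≤ 2. On the other hand G contains the 3-clique {1, 4, 8}. A clique must lie in a single bag of any decomposition, so no decomposition can have width below 2. Combining the bounds, tw(G) = 2.

Treewidth 2.
Bags: B1 = {3, 4, 7}  B2 = {4, 6, 7}  B3 = {2, 4, 7}  B4 = {4, 7, 8}  B5 = {1, 4, 8}  B6 = {3, 4, 5}
Tree: B1–B2, B2–B3, B1–B4, B4–B5, B1–B6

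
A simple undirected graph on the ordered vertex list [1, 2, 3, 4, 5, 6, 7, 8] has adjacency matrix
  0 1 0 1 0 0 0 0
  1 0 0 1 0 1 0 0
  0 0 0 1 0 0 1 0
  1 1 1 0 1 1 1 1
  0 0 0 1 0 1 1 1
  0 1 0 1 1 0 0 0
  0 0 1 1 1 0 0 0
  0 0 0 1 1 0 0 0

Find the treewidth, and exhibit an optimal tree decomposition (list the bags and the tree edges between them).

Treewidth 2.
One such decomposition:
Bags: B1 = {1, 2, 4}  B2 = {2, 4, 6}  B3 = {4, 5, 6}  B4 = {4, 5, 7}  B5 = {4, 5, 8}  B6 = {3, 4, 7}
Tree: B1–B2, B2–B3, B3–B4, B4–B5, B4–B6

Each bag holds 3 vertices, so the decomposition has width 2, which upper-bounds the treewidth. On the other hand G contains the 3-clique {1, 2, 4}. A clique must lie in a single bag of any decomposition, so no decomposition can have width below 2. Therefore the treewidth is 2.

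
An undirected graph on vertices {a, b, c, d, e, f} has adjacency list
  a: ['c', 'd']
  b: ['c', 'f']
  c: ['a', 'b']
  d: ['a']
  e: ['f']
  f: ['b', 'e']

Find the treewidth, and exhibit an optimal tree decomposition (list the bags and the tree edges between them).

Treewidth 1.
Bags: B1 = {a, d}  B2 = {a, c}  B3 = {b, c}  B4 = {b, f}  B5 = {e, f}
Tree: B1–B2, B2–B3, B3–B4, B4–B5

Each bag holds 2 vertices, so the decomposition has width 1, which upper-bounds the treewidth. G has an edge, so its treewidth is at least 1. Hence tw(G) = 1 exactly.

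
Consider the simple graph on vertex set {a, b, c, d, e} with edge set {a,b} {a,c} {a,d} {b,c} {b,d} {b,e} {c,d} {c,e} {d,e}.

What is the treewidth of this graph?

3

A width-3 tree decomposition is:
Bags: B1 = {a, b, c, d}  B2 = {b, c, d, e}
Tree: B1–B2
The largest bag has 4 vertices, giving width 3; this decomposition certifies tw(G) ≤ 3. Conversely, {b, c, d, e} is a clique of size 4, and the vertices of any clique must share a bag in every tree decomposition; so some bag has ≥ 4 vertices and tw(G) ≥ 3. Combining the bounds, tw(G) = 3.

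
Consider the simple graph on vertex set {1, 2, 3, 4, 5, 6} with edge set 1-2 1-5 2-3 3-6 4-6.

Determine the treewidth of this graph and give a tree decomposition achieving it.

Each bag holds 2 vertices, so the decomposition has width 1, which upper-bounds the treewidth. Any graph with an edge has treewidth ≥ 1, and G has the edge 4–6. Therefore the treewidth is 1.

Treewidth 1.
One optimal decomposition is:
Bags: B1 = {4, 6}  B2 = {3, 6}  B3 = {2, 3}  B4 = {1, 2}  B5 = {1, 5}
Tree: B1–B2, B2–B3, B3–B4, B4–B5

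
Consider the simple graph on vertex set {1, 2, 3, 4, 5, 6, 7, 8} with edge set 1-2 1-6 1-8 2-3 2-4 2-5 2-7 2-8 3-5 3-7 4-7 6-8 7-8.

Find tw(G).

A width-2 tree decomposition is:
Bags: B1 = {2, 4, 7}  B2 = {2, 3, 7}  B3 = {2, 7, 8}  B4 = {2, 3, 5}  B5 = {1, 2, 8}  B6 = {1, 6, 8}
Tree: B1–B2, B1–B3, B2–B4, B3–B5, B5–B6
Every bag has size at most 3, so the width is 3 − 1 = 2 and tw(G) ≤ 2. For the lower bound, the 3 vertices {1, 2, 8} are pairwise adjacent, and any tree decomposition puts a clique entirely inside one bag — forcing width ≥ 2. Therefore the treewidth is 2.

2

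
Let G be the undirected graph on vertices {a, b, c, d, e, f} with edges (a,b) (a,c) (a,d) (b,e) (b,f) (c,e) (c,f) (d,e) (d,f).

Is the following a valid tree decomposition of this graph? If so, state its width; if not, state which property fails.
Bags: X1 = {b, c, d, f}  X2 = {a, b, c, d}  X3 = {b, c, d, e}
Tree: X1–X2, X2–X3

Vertex coverage: the bags together contain {a, b, c, d, e, f}, the full vertex set. Edge coverage: each edge of G has both endpoints in at least one bag. Running intersection: for every vertex, the bags containing it form a connected subtree. All three properties hold, so this is a valid tree decomposition of width max|bag| − 1 = 3, and hence tw(G) ≤ 3.

Yes; width 3.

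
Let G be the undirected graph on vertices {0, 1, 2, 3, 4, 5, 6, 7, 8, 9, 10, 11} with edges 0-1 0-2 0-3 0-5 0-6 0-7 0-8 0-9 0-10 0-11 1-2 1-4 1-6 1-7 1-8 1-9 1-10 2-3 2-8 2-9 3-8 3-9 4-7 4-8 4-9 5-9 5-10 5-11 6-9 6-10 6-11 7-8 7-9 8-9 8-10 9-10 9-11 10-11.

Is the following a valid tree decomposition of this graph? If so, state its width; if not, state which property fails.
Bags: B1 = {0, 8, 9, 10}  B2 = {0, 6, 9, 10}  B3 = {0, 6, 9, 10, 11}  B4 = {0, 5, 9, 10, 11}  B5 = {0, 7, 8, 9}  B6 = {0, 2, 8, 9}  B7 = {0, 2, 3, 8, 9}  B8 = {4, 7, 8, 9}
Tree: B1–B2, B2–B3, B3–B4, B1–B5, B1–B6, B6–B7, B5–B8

A tree decomposition must satisfy three properties: every vertex lies in some bag; for every edge, both endpoints lie together in some bag; and for every vertex, the bags containing it form a connected subtree. Here vertex 1 appears in no bag, so the decomposition is invalid.

No — vertex 1 appears in no bag.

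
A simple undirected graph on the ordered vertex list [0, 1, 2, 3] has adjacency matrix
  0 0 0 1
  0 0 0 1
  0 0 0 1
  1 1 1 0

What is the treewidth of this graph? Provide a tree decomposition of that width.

Treewidth 1.
One such decomposition:
Bags: B1 = {1, 3}  B2 = {0, 3}  B3 = {2, 3}
Tree: B1–B2, B2–B3

The largest bag has 2 vertices, giving width 1; this decomposition certifies tw(G) ≤ 1. G has an edge, so its treewidth is at least 1. The upper and lower bounds meet at 1, so that is the treewidth.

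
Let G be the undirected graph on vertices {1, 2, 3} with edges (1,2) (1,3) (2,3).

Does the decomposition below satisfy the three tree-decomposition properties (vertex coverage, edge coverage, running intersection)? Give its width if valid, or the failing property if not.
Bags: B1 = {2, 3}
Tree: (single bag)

No — vertex 1 appears in no bag.

A tree decomposition must satisfy three properties: every vertex lies in some bag; for every edge, both endpoints lie together in some bag; and for every vertex, the bags containing it form a connected subtree. Here vertex 1 appears in no bag, so the decomposition is invalid.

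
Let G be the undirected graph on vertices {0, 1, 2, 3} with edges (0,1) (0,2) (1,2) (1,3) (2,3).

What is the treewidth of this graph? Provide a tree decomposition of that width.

Each bag holds 3 vertices, so the decomposition has width 2, which upper-bounds the treewidth. On the other hand G contains the 3-clique {0, 1, 2}. A clique must lie in a single bag of any decomposition, so no decomposition can have width below 2. Therefore the treewidth is 2.

Treewidth 2.
One such decomposition:
Bags: B1 = {1, 2, 3}  B2 = {0, 1, 2}
Tree: B1–B2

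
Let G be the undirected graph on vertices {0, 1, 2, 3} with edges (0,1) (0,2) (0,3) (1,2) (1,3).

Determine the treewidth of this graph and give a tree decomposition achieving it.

Every bag has size at most 3, so the width is 3 − 1 = 2 and tw(G) ≤ 2. For the lower bound, the 3 vertices {0, 1, 2} are pairwise adjacent, and any tree decomposition puts a clique entirely inside one bag — forcing width ≥ 2. Therefore the treewidth is 2.

Treewidth 2.
One such decomposition:
Bags: B1 = {0, 1, 2}  B2 = {0, 1, 3}
Tree: B1–B2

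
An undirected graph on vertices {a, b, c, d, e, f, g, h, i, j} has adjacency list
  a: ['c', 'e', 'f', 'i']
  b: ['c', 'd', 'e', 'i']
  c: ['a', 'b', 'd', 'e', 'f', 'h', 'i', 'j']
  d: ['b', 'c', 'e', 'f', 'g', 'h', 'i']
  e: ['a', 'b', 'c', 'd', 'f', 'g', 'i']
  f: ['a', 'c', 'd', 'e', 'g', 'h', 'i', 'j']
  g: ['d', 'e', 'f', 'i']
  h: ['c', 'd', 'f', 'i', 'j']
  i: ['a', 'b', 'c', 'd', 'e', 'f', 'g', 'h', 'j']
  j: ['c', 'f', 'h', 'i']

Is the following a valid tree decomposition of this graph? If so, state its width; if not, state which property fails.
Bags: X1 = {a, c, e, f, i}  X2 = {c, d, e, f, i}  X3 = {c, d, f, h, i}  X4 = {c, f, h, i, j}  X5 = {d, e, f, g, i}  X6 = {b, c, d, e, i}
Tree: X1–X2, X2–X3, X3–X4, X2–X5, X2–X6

Yes; width 4.

Every vertex of G appears in some bag (union = {a, b, c, d, e, f, g, h, i, j}); every edge is covered by a bag; and for each vertex v the set of bags containing v is connected in the bag tree. The decomposition is therefore valid. The largest bag has 5 vertices, so the width is 4.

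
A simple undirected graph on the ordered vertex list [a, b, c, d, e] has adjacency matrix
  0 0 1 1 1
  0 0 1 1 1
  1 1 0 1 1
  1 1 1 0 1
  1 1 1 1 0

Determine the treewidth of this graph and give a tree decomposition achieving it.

Treewidth 3.
One such decomposition:
Bags: B1 = {a, c, d, e}  B2 = {b, c, d, e}
Tree: B1–B2

Every bag has size at most 4, so the width is 4 − 1 = 3 and tw(G) ≤ 3. On the other hand G contains the 4-clique {a, c, d, e}. A clique must lie in a single bag of any decomposition, so no decomposition can have width below 3. The upper and lower bounds meet at 3, so that is the treewidth.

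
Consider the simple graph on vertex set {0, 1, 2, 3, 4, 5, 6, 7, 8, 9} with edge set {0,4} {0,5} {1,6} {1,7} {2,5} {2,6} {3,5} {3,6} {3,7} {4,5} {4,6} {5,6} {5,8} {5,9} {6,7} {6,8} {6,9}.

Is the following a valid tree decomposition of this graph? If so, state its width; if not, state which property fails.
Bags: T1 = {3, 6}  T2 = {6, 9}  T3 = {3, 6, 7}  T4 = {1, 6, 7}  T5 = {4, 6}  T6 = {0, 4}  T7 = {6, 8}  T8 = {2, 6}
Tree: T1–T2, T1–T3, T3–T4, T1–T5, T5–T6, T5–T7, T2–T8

No — vertex 5 appears in no bag.

A tree decomposition must satisfy three properties: every vertex lies in some bag; for every edge, both endpoints lie together in some bag; and for every vertex, the bags containing it form a connected subtree. Here vertex 5 appears in no bag, so the decomposition is invalid.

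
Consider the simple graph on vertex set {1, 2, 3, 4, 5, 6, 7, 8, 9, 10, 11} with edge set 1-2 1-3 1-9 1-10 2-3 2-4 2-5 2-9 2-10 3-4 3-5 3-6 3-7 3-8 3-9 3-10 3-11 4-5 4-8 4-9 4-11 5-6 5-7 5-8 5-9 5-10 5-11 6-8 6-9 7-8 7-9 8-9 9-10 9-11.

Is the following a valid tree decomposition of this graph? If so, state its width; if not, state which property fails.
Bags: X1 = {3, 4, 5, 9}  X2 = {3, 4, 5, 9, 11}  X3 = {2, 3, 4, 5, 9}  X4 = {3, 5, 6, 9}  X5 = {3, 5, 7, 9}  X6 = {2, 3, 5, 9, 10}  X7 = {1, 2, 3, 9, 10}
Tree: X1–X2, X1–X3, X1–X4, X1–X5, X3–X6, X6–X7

A tree decomposition must satisfy three properties: every vertex lies in some bag; for every edge, both endpoints lie together in some bag; and for every vertex, the bags containing it form a connected subtree. Here vertex 8 appears in no bag, so the decomposition is invalid.

No — vertex 8 appears in no bag.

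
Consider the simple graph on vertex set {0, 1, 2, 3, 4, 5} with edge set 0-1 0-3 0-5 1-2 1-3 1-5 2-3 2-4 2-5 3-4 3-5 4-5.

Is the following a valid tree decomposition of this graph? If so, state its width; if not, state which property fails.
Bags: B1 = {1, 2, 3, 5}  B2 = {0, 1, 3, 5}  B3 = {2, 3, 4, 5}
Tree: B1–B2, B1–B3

Every vertex of G appears in some bag (union = {0, 1, 2, 3, 4, 5}); every edge is covered by a bag; and for each vertex v the set of bags containing v is connected in the bag tree. The decomposition is therefore valid. The largest bag has 4 vertices, so the width is 3.

Yes; width 3.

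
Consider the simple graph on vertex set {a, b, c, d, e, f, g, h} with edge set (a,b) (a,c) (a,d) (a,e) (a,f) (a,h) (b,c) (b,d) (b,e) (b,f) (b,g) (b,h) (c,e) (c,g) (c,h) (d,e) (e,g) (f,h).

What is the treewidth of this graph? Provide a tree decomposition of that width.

Treewidth 3.
Bags: B1 = {a, b, f, h}  B2 = {a, b, c, h}  B3 = {a, b, c, e}  B4 = {b, c, e, g}  B5 = {a, b, d, e}
Tree: B1–B2, B2–B3, B3–B4, B3–B5

Each bag holds 4 vertices, so the decomposition has width 3, which upper-bounds the treewidth. On the other hand G contains the 4-clique {b, c, e, g}. A clique must lie in a single bag of any decomposition, so no decomposition can have width below 3. Therefore the treewidth is 3.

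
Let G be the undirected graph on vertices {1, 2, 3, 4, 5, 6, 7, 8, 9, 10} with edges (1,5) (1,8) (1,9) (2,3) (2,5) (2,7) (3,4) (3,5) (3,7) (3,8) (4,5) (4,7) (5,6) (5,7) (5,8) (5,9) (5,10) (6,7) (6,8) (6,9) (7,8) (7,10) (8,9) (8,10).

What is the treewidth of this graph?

A width-3 tree decomposition is:
Bags: B1 = {5, 6, 8, 9}  B2 = {5, 6, 7, 8}  B3 = {3, 5, 7, 8}  B4 = {2, 3, 5, 7}  B5 = {5, 7, 8, 10}  B6 = {1, 5, 8, 9}  B7 = {3, 4, 5, 7}
Tree: B1–B2, B2–B3, B3–B4, B3–B5, B1–B6, B3–B7
The largest bag has 4 vertices, giving width 3; this decomposition certifies tw(G) ≤ 3. On the other hand G contains the 4-clique {1, 5, 8, 9}. A clique must lie in a single bag of any decomposition, so no decomposition can have width below 3. The upper and lower bounds meet at 3, so that is the treewidth.

3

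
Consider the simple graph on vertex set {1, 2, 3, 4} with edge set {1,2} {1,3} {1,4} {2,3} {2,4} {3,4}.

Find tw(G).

3

A width-3 tree decomposition is:
Bags: B1 = {1, 2, 3, 4}
Tree: (single bag)
A single bag containing all 4 vertices is trivially a valid decomposition of width 3. Conversely, {1, 2, 3, 4} is a clique of size 4, and the vertices of any clique must share a bag in every tree decomposition; so some bag has ≥ 4 vertices and tw(G) ≥ 3. Hence tw(G) = 3 exactly.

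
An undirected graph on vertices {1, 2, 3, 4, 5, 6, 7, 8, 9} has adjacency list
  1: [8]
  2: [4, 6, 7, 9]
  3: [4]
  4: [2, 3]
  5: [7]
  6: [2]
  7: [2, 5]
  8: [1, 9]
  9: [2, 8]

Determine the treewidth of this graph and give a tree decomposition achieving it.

Treewidth 1.
One such decomposition:
Bags: B1 = {2, 9}  B2 = {2, 4}  B3 = {2, 7}  B4 = {3, 4}  B5 = {8, 9}  B6 = {1, 8}  B7 = {5, 7}  B8 = {2, 6}
Tree: B1–B2, B2–B3, B2–B4, B1–B5, B5–B6, B3–B7, B3–B8

Each bag holds 2 vertices, so the decomposition has width 1, which upper-bounds the treewidth. Since G has at least one edge (e.g. 2–9), it is not an edgeless graph, so tw(G) ≥ 1. Therefore the treewidth is 1.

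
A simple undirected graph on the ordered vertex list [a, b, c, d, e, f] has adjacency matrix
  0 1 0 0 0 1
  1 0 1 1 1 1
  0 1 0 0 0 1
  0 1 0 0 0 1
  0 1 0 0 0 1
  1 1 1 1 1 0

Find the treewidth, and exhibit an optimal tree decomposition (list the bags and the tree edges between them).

Treewidth 2.
Bags: B1 = {b, e, f}  B2 = {b, d, f}  B3 = {a, b, f}  B4 = {b, c, f}
Tree: B1–B2, B1–B3, B3–B4

Every bag has size at most 3, so the width is 3 − 1 = 2 and tw(G) ≤ 2. On the other hand G contains the 3-clique {b, d, f}. A clique must lie in a single bag of any decomposition, so no decomposition can have width below 2. Therefore the treewidth is 2.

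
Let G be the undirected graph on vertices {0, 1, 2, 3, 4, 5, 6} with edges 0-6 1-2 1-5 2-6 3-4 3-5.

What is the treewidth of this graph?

1

A width-1 tree decomposition is:
Bags: B1 = {3, 4}  B2 = {3, 5}  B3 = {1, 5}  B4 = {1, 2}  B5 = {2, 6}  B6 = {0, 6}
Tree: B1–B2, B2–B3, B3–B4, B4–B5, B5–B6
Each bag holds 2 vertices, so the decomposition has width 1, which upper-bounds the treewidth. Since G has at least one edge (e.g. 4–3), it is not an edgeless graph, so tw(G) ≥ 1. Hence tw(G) = 1 exactly.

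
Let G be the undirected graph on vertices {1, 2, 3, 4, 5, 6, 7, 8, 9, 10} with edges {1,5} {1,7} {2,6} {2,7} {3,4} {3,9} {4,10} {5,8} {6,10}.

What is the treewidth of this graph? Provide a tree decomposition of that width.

Every bag has size at most 2, so the width is 2 − 1 = 1 and tw(G) ≤ 1. Since G has at least one edge (e.g. 8–5), it is not an edgeless graph, so tw(G) ≥ 1. Therefore the treewidth is 1.

Treewidth 1.
One optimal decomposition is:
Bags: B1 = {5, 8}  B2 = {1, 5}  B3 = {1, 7}  B4 = {2, 7}  B5 = {2, 6}  B6 = {6, 10}  B7 = {4, 10}  B8 = {3, 4}  B9 = {3, 9}
Tree: B1–B2, B2–B3, B3–B4, B4–B5, B5–B6, B6–B7, B7–B8, B8–B9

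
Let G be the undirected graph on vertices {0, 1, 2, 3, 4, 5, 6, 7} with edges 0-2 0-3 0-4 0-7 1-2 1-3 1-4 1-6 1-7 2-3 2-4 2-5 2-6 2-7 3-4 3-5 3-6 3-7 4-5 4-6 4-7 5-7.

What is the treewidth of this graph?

A width-4 tree decomposition is:
Bags: B1 = {2, 3, 4, 5, 7}  B2 = {1, 2, 3, 4, 7}  B3 = {1, 2, 3, 4, 6}  B4 = {0, 2, 3, 4, 7}
Tree: B1–B2, B2–B3, B1–B4
Each bag holds 5 vertices, so the decomposition has width 4, which upper-bounds the treewidth. On the other hand G contains the 5-clique {1, 2, 3, 4, 6}. A clique must lie in a single bag of any decomposition, so no decomposition can have width below 4. Hence tw(G) = 4 exactly.

4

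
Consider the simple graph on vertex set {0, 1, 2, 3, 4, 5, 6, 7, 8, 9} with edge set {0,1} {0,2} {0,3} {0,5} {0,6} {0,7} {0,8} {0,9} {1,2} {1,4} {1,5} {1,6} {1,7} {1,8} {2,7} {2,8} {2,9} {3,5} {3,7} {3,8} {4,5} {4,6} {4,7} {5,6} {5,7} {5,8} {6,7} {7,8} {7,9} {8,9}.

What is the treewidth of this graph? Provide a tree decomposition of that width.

Treewidth 4.
One such decomposition:
Bags: B1 = {0, 1, 5, 7, 8}  B2 = {0, 1, 2, 7, 8}  B3 = {0, 1, 5, 6, 7}  B4 = {1, 4, 5, 6, 7}  B5 = {0, 3, 5, 7, 8}  B6 = {0, 2, 7, 8, 9}
Tree: B1–B2, B1–B3, B3–B4, B1–B5, B2–B6

Every bag has size at most 5, so the width is 5 − 1 = 4 and tw(G) ≤ 4. Conversely, {0, 1, 2, 7, 8} is a clique of size 5, and the vertices of any clique must share a bag in every tree decomposition; so some bag has ≥ 5 vertices and tw(G) ≥ 4. The upper and lower bounds meet at 4, so that is the treewidth.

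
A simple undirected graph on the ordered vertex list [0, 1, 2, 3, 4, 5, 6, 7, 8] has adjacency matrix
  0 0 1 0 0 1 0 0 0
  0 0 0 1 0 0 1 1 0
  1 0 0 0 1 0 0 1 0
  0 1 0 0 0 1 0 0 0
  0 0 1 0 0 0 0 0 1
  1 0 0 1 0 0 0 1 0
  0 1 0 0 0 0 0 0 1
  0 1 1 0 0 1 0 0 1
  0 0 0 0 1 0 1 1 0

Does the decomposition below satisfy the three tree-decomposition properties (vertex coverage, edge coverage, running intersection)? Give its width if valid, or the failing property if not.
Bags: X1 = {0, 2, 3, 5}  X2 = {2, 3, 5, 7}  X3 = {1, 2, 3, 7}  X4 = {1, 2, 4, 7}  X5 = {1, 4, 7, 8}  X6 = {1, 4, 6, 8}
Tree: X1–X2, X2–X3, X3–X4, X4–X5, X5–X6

Yes; width 3.

Every vertex of G appears in some bag (union = {0, 1, 2, 3, 4, 5, 6, 7, 8}); every edge is covered by a bag; and for each vertex v the set of bags containing v is connected in the bag tree. The decomposition is therefore valid. The largest bag has 4 vertices, so the width is 3.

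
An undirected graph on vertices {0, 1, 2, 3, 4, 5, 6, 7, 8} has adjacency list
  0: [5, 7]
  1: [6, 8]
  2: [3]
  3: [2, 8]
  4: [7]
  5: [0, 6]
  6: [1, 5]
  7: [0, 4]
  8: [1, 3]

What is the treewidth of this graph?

1

A width-1 tree decomposition is:
Bags: B1 = {2, 3}  B2 = {3, 8}  B3 = {1, 8}  B4 = {1, 6}  B5 = {5, 6}  B6 = {0, 5}  B7 = {0, 7}  B8 = {4, 7}
Tree: B1–B2, B2–B3, B3–B4, B4–B5, B5–B6, B6–B7, B7–B8
The largest bag has 2 vertices, giving width 1; this decomposition certifies tw(G) ≤ 1. G has an edge, so its treewidth is at least 1. Therefore the treewidth is 1.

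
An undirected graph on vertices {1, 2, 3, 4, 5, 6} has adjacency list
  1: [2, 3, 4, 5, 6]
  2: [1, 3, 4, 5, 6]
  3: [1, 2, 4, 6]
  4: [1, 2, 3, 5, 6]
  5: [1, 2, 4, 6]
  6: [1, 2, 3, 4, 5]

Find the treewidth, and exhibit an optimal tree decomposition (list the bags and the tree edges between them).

Treewidth 4.
Bags: B1 = {1, 2, 4, 5, 6}  B2 = {1, 2, 3, 4, 6}
Tree: B1–B2

Every bag has size at most 5, so the width is 5 − 1 = 4 and tw(G) ≤ 4. Conversely, {1, 2, 3, 4, 6} is a clique of size 5, and the vertices of any clique must share a bag in every tree decomposition; so some bag has ≥ 5 vertices and tw(G) ≥ 4. Hence tw(G) = 4 exactly.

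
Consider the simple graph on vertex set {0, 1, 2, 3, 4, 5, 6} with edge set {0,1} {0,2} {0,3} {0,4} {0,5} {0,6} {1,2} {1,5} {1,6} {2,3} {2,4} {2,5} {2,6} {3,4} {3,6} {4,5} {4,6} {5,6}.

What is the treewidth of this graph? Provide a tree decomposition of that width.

Treewidth 4.
One such decomposition:
Bags: B1 = {0, 1, 2, 5, 6}  B2 = {0, 2, 4, 5, 6}  B3 = {0, 2, 3, 4, 6}
Tree: B1–B2, B2–B3

Each bag holds 5 vertices, so the decomposition has width 4, which upper-bounds the treewidth. Conversely, {0, 1, 2, 5, 6} is a clique of size 5, and the vertices of any clique must share a bag in every tree decomposition; so some bag has ≥ 5 vertices and tw(G) ≥ 4. The upper and lower bounds meet at 4, so that is the treewidth.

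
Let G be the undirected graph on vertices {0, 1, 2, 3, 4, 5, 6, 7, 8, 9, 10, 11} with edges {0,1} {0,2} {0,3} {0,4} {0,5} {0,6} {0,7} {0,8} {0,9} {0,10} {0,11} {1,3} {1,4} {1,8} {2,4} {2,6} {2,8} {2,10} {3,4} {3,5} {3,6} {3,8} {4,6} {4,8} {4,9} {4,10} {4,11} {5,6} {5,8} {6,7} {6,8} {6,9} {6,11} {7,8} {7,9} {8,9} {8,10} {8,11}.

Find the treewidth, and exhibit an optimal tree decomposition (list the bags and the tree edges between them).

The largest bag has 5 vertices, giving width 4; this decomposition certifies tw(G) ≤ 4. Conversely, {0, 1, 3, 4, 8} is a clique of size 5, and the vertices of any clique must share a bag in every tree decomposition; so some bag has ≥ 5 vertices and tw(G) ≥ 4. Hence tw(G) = 4 exactly.

Treewidth 4.
One such decomposition:
Bags: B1 = {0, 3, 4, 6, 8}  B2 = {0, 3, 5, 6, 8}  B3 = {0, 4, 6, 8, 9}  B4 = {0, 1, 3, 4, 8}  B5 = {0, 6, 7, 8, 9}  B6 = {0, 2, 4, 6, 8}  B7 = {0, 4, 6, 8, 11}  B8 = {0, 2, 4, 8, 10}
Tree: B1–B2, B1–B3, B1–B4, B3–B5, B1–B6, B3–B7, B6–B8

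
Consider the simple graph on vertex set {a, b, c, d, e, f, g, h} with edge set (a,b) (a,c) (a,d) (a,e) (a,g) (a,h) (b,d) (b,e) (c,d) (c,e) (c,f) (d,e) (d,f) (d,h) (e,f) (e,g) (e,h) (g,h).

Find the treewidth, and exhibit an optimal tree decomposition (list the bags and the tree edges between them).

The largest bag has 4 vertices, giving width 3; this decomposition certifies tw(G) ≤ 3. Conversely, {a, d, e, h} is a clique of size 4, and the vertices of any clique must share a bag in every tree decomposition; so some bag has ≥ 4 vertices and tw(G) ≥ 3. Hence tw(G) = 3 exactly.

Treewidth 3.
One such decomposition:
Bags: B1 = {a, d, e, h}  B2 = {a, c, d, e}  B3 = {a, e, g, h}  B4 = {a, b, d, e}  B5 = {c, d, e, f}
Tree: B1–B2, B1–B3, B2–B4, B2–B5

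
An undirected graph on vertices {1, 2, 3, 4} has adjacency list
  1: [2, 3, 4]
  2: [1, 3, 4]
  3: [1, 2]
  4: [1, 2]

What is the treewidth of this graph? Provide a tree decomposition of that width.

Each bag holds 3 vertices, so the decomposition has width 2, which upper-bounds the treewidth. Conversely, {1, 2, 3} is a clique of size 3, and the vertices of any clique must share a bag in every tree decomposition; so some bag has ≥ 3 vertices and tw(G) ≥ 2. Combining the bounds, tw(G) = 2.

Treewidth 2.
One optimal decomposition is:
Bags: B1 = {1, 2, 3}  B2 = {1, 2, 4}
Tree: B1–B2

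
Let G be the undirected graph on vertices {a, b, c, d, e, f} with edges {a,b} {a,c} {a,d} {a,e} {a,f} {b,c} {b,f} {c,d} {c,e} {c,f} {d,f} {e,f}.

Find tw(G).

3

A width-3 tree decomposition is:
Bags: B1 = {a, b, c, f}  B2 = {a, c, d, f}  B3 = {a, c, e, f}
Tree: B1–B2, B2–B3
Each bag holds 4 vertices, so the decomposition has width 3, which upper-bounds the treewidth. Conversely, {a, c, d, f} is a clique of size 4, and the vertices of any clique must share a bag in every tree decomposition; so some bag has ≥ 4 vertices and tw(G) ≥ 3. Therefore the treewidth is 3.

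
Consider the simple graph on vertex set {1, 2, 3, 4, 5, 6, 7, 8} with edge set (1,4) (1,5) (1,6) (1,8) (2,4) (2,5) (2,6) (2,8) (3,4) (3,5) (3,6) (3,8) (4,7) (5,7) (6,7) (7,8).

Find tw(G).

4

A width-4 tree decomposition is:
Bags: B1 = {1, 2, 3, 7, 8}  B2 = {1, 2, 3, 6, 7}  B3 = {1, 2, 3, 4, 7}  B4 = {1, 2, 3, 5, 7}
Tree: B1–B2, B2–B3, B3–B4
Each bag holds 5 vertices, so the decomposition has width 4, which upper-bounds the treewidth. For the lower bound: the 5 vertex sets {1,8}, {2,6}, {3,4}, {7}, {5} are disjoint, each induces a connected subgraph, and every pair is joined by at least one edge of G. Contracting each set to a single vertex therefore yields K_{5} as a minor, and since treewidth is minor-monotone, tw(G) ≥ tw(K_{5}) = 4. Combining the bounds, tw(G) = 4.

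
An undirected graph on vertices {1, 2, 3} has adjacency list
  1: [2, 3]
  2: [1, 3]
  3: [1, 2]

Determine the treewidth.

2

A width-2 tree decomposition is:
Bags: B1 = {1, 2, 3}
Tree: (single bag)
A single bag containing all 3 vertices is trivially a valid decomposition of width 2. For the lower bound, the 3 vertices {1, 2, 3} are pairwise adjacent, and any tree decomposition puts a clique entirely inside one bag — forcing width ≥ 2. Combining the bounds, tw(G) = 2.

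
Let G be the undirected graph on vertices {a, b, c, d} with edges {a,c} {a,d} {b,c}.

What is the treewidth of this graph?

1

A width-1 tree decomposition is:
Bags: B1 = {b, c}  B2 = {a, c}  B3 = {a, d}
Tree: B1–B2, B2–B3
Every bag has size at most 2, so the width is 2 − 1 = 1 and tw(G) ≤ 1. Since G has at least one edge (e.g. b–c), it is not an edgeless graph, so tw(G) ≥ 1. Therefore the treewidth is 1.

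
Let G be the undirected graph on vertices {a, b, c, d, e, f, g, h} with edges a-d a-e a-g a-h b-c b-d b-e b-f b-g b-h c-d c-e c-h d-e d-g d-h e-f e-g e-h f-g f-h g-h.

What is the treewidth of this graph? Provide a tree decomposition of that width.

Each bag holds 5 vertices, so the decomposition has width 4, which upper-bounds the treewidth. For the lower bound, the 5 vertices {a, d, e, g, h} are pairwise adjacent, and any tree decomposition puts a clique entirely inside one bag — forcing width ≥ 4. Hence tw(G) = 4 exactly.

Treewidth 4.
Bags: B1 = {b, d, e, g, h}  B2 = {a, d, e, g, h}  B3 = {b, c, d, e, h}  B4 = {b, e, f, g, h}
Tree: B1–B2, B1–B3, B1–B4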